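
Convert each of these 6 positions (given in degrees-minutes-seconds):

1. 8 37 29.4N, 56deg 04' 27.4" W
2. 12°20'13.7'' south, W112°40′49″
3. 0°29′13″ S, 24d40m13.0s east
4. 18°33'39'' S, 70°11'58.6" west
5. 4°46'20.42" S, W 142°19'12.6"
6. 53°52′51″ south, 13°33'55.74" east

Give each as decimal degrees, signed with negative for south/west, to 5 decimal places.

Point 1:
  φ: 8° + 37/60 + 29.4/3600 = 8 + 0.616667 + 0.008167 = 8.624833
  N → positive
  λ: 4′ + 27.4″ = 4.45667′; 56 + 4.45667/60 = 56.074278
  hemisphere W, so the sign is −
Point 2:
  Lat: 12 + 20/60 + 13.7/3600 = 12.337139
  hemisphere S, so the sign is −
  Lon: 112 + 40/60 + 49/3600 = 112.680278
  W → negative
Point 3:
  φ: 0 + 29/60 + 13/3600 = 0.486944
  S → negative
  λ: 40′ + 13″ = 40.21667′; 24 + 40.21667/60 = 24.670278
  E → positive
Point 4:
  Lat: 33′ + 39″ = 33.65000′; 18 + 33.65000/60 = 18.560833
  S → negative
  Lon: 70 + 11/60 + 58.6/3600 = 70.199611
  W ⇒ negate
Point 5:
  Lat: 4 + 46/60 + 20.42/3600 = 4.772339
  S → negative
  Lon: 19′ + 12.6″ = 19.21000′; 142 + 19.21000/60 = 142.320167
  W → negative
Point 6:
  Latitude: 53 + 52/60 + 51/3600 = 53.880833
  S ⇒ negate
  Lon: 13° + 33/60 + 55.74/3600 = 13 + 0.550000 + 0.015483 = 13.565483
  E → positive

1. 8.62483, -56.07428
2. -12.33714, -112.68028
3. -0.48694, 24.67028
4. -18.56083, -70.19961
5. -4.77234, -142.32017
6. -53.88083, 13.56548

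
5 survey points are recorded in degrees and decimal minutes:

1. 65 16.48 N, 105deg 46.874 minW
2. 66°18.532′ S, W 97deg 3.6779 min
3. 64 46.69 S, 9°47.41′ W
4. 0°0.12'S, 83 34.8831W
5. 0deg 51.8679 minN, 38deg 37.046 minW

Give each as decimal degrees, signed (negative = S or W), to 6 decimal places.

Point 1:
  φ: 16.48′ = 0.274667°; total 65.2746667
  N ⇒ keep positive
  Longitude: 105 + 46.874/60 = 105.7812333
  hemisphere W, so the sign is −
Point 2:
  φ: 66 + 18.532/60 = 66.3088667
  S → negative
  Longitude: 3.6779′ = 0.061298°; total 97.0612983
  W → negative
Point 3:
  Lat: 46.69′ = 0.778167°; total 64.7781667
  S → negative
  Lon: 47.41′ = 0.790167°; total 9.7901667
  W ⇒ negate
Point 4:
  Latitude: 0.12′ = 0.002000°; total 0.0020000
  S → negative
  λ: 83 + 34.8831/60 = 83.5813850
  W ⇒ negate
Point 5:
  φ: 0 + 51.8679/60 = 0.8644650
  N → positive
  Lon: 37.046′ = 0.617433°; total 38.6174333
  W ⇒ negate

1. 65.274667, -105.781233
2. -66.308867, -97.061298
3. -64.778167, -9.790167
4. -0.002000, -83.581385
5. 0.864465, -38.617433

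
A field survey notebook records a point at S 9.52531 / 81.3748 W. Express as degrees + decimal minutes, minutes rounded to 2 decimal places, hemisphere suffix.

Lat: 9° + 0.525310 × 60 = 9° 31.5186′
Lon: 81° + 0.374800 × 60 = 81° 22.4880′

9° 31.52′ S, 81° 22.49′ W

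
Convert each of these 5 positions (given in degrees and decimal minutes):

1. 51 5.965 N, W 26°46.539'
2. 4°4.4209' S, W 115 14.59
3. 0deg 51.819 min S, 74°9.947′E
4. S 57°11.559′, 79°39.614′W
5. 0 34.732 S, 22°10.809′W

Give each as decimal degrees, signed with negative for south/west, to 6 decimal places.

Point 1:
  Lat: 51 + 5.965/60 = 51.0994167
  N → positive
  λ: 46.539′ = 0.775650°; total 26.7756500
  W ⇒ negate
Point 2:
  Latitude: 4 + 4.4209/60 = 4.0736817
  hemisphere S, so the sign is −
  λ: 14.59′ = 0.243167°; total 115.2431667
  W ⇒ negate
Point 3:
  φ: 0 + 51.819/60 = 0.8636500
  hemisphere S, so the sign is −
  Lon: 9.947′ = 0.165783°; total 74.1657833
  E → positive
Point 4:
  Latitude: 57 + 11.559/60 = 57.1926500
  S ⇒ negate
  λ: 39.614′ = 0.660233°; total 79.6602333
  W → negative
Point 5:
  Lat: 0 + 34.732/60 = 0.5788667
  hemisphere S, so the sign is −
  Longitude: 10.809′ = 0.180150°; total 22.1801500
  W → negative

1. 51.099417, -26.775650
2. -4.073682, -115.243167
3. -0.863650, 74.165783
4. -57.192650, -79.660233
5. -0.578867, -22.180150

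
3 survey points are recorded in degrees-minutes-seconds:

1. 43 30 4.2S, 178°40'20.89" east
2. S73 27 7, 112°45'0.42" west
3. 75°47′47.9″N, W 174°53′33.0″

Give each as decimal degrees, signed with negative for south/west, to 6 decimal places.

Point 1:
  φ: 43° + 30/60 + 4.2/3600 = 43 + 0.500000 + 0.001167 = 43.5011667
  hemisphere S, so the sign is −
  Longitude: 178 + 40/60 + 20.89/3600 = 178.6724694
  E ⇒ keep positive
Point 2:
  Lat: 27′ + 7″ = 27.11667′; 73 + 27.11667/60 = 73.4519444
  hemisphere S, so the sign is −
  Lon: 112° + 45/60 + 0.42/3600 = 112 + 0.750000 + 0.000117 = 112.7501167
  W ⇒ negate
Point 3:
  φ: 47′ + 47.9″ = 47.79833′; 75 + 47.79833/60 = 75.7966389
  N → positive
  λ: 174° + 53/60 + 33/3600 = 174 + 0.883333 + 0.009167 = 174.8925000
  W ⇒ negate

1. -43.501167, 178.672469
2. -73.451944, -112.750117
3. 75.796639, -174.892500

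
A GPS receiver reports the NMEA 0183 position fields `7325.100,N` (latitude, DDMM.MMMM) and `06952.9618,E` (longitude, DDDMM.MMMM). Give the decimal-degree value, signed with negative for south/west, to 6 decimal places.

73.418333, 69.882697

φ: degrees = first 2 digits = 73, minutes = 25.1; 73 + 25.1/60 = 73.4183333
N ⇒ keep positive
Longitude: degrees = first 3 digits = 69, minutes = 52.9618; 69 + 52.9618/60 = 69.8826967
E → positive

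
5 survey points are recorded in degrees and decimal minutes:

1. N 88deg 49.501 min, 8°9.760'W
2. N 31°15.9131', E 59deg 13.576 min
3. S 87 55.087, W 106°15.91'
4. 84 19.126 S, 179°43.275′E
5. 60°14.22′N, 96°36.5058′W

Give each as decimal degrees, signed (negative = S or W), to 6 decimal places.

Point 1:
  φ: 88 + 49.501/60 = 88.8250167
  N ⇒ keep positive
  Longitude: 9.76′ = 0.162667°; total 8.1626667
  W → negative
Point 2:
  Latitude: 31 + 15.9131/60 = 31.2652183
  N → positive
  λ: 13.576′ = 0.226267°; total 59.2262667
  E → positive
Point 3:
  Latitude: 55.087′ = 0.918117°; total 87.9181167
  hemisphere S, so the sign is −
  Lon: 15.91′ = 0.265167°; total 106.2651667
  W ⇒ negate
Point 4:
  φ: 19.126′ = 0.318767°; total 84.3187667
  S → negative
  λ: 179 + 43.275/60 = 179.7212500
  E → positive
Point 5:
  Latitude: 60 + 14.22/60 = 60.2370000
  N → positive
  Lon: 36.5058′ = 0.608430°; total 96.6084300
  hemisphere W, so the sign is −

1. 88.825017, -8.162667
2. 31.265218, 59.226267
3. -87.918117, -106.265167
4. -84.318767, 179.721250
5. 60.237000, -96.608430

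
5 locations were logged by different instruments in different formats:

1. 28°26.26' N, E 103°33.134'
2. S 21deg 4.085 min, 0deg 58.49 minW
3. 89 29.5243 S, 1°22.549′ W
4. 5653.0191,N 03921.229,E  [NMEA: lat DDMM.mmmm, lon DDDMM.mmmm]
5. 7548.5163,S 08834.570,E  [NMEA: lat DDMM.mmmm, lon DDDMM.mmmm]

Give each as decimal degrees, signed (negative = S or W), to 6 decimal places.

Point 1:
  Latitude: 28 + 26.26/60 = 28.4376667
  N ⇒ keep positive
  Lon: 103 + 33.134/60 = 103.5522333
  E → positive
Point 2:
  Latitude: 4.085′ = 0.068083°; total 21.0680833
  S ⇒ negate
  λ: 0 + 58.49/60 = 0.9748333
  W ⇒ negate
Point 3:
  Latitude: 29.5243′ = 0.492072°; total 89.4920717
  S ⇒ negate
  Longitude: 22.549′ = 0.375817°; total 1.3758167
  W ⇒ negate
Point 4:
  Lat: split at 2 digits → 56° and 53.0191′; 56 + 53.0191/60 = 56.8836517
  N → positive
  Longitude: degrees = first 3 digits = 39, minutes = 21.229; 39 + 21.229/60 = 39.3538167
  E → positive
Point 5:
  Lat: split at 2 digits → 75° and 48.5163′; 75 + 48.5163/60 = 75.8086050
  S ⇒ negate
  λ: split at 3 digits → 088° and 34.57′; 88 + 34.57/60 = 88.5761667
  E ⇒ keep positive

1. 28.437667, 103.552233
2. -21.068083, -0.974833
3. -89.492072, -1.375817
4. 56.883652, 39.353817
5. -75.808605, 88.576167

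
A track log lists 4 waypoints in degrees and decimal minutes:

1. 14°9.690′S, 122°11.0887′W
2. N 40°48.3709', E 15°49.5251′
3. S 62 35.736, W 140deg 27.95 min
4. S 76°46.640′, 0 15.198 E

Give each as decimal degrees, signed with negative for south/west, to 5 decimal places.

1. -14.16150, -122.18481
2. 40.80618, 15.82542
3. -62.59560, -140.46583
4. -76.77733, 0.25330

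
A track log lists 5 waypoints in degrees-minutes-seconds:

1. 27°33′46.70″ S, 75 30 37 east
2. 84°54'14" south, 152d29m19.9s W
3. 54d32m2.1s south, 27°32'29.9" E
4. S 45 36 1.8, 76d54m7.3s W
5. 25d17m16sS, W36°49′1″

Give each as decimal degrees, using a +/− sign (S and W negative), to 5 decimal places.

1. -27.56297, 75.51028
2. -84.90389, -152.48886
3. -54.53392, 27.54164
4. -45.60050, -76.90203
5. -25.28778, -36.81694

Point 1:
  Latitude: 27 + 33/60 + 46.7/3600 = 27.562972
  S ⇒ negate
  Longitude: 75 + 30/60 + 37/3600 = 75.510278
  E ⇒ keep positive
Point 2:
  Latitude: 84° + 54/60 + 14/3600 = 84 + 0.900000 + 0.003889 = 84.903889
  S → negative
  λ: 29′ + 19.9″ = 29.33167′; 152 + 29.33167/60 = 152.488861
  W ⇒ negate
Point 3:
  Latitude: 32′ + 2.1″ = 32.03500′; 54 + 32.03500/60 = 54.533917
  S ⇒ negate
  λ: 27° + 32/60 + 29.9/3600 = 27 + 0.533333 + 0.008306 = 27.541639
  E → positive
Point 4:
  φ: 45 + 36/60 + 1.8/3600 = 45.600500
  hemisphere S, so the sign is −
  λ: 76° + 54/60 + 7.3/3600 = 76 + 0.900000 + 0.002028 = 76.902028
  W → negative
Point 5:
  φ: 25° + 17/60 + 16/3600 = 25 + 0.283333 + 0.004444 = 25.287778
  S → negative
  Longitude: 36° + 49/60 + 1/3600 = 36 + 0.816667 + 0.000278 = 36.816944
  W ⇒ negate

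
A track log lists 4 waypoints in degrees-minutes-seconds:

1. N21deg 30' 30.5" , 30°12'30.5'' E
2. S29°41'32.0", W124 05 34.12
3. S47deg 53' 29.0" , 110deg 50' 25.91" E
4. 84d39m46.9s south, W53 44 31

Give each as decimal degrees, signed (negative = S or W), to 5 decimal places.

1. 21.50847, 30.20847
2. -29.69222, -124.09281
3. -47.89139, 110.84053
4. -84.66303, -53.74194

Point 1:
  Latitude: 21 + 30/60 + 30.5/3600 = 21.508472
  N ⇒ keep positive
  Longitude: 30 + 12/60 + 30.5/3600 = 30.208472
  E → positive
Point 2:
  φ: 41′ + 32″ = 41.53333′; 29 + 41.53333/60 = 29.692222
  hemisphere S, so the sign is −
  λ: 124° + 5/60 + 34.12/3600 = 124 + 0.083333 + 0.009478 = 124.092811
  W → negative
Point 3:
  φ: 47° + 53/60 + 29/3600 = 47 + 0.883333 + 0.008056 = 47.891389
  S ⇒ negate
  λ: 110° + 50/60 + 25.91/3600 = 110 + 0.833333 + 0.007197 = 110.840531
  E → positive
Point 4:
  Latitude: 84° + 39/60 + 46.9/3600 = 84 + 0.650000 + 0.013028 = 84.663028
  hemisphere S, so the sign is −
  Longitude: 53 + 44/60 + 31/3600 = 53.741944
  W → negative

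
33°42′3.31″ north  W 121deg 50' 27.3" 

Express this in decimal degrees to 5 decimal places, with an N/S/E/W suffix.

33.70092° N, 121.84092° W

Latitude: 42′ + 3.31″ = 42.05517′; 33 + 42.05517/60 = 33.700919
Lon: 121 + 50/60 + 27.3/3600 = 121.840917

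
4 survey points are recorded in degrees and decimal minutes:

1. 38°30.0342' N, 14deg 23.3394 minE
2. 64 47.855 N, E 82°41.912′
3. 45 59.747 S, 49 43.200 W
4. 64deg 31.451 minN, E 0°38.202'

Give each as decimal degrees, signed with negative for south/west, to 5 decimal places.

Point 1:
  Latitude: 30.0342′ = 0.500570°; total 38.500570
  N → positive
  Longitude: 23.3394′ = 0.388990°; total 14.388990
  E ⇒ keep positive
Point 2:
  φ: 47.855′ = 0.797583°; total 64.797583
  N → positive
  λ: 41.912′ = 0.698533°; total 82.698533
  E → positive
Point 3:
  Latitude: 59.747′ = 0.995783°; total 45.995783
  S → negative
  λ: 49 + 43.2/60 = 49.720000
  hemisphere W, so the sign is −
Point 4:
  Latitude: 64 + 31.451/60 = 64.524183
  N → positive
  Longitude: 0 + 38.202/60 = 0.636700
  E ⇒ keep positive

1. 38.50057, 14.38899
2. 64.79758, 82.69853
3. -45.99578, -49.72000
4. 64.52418, 0.63670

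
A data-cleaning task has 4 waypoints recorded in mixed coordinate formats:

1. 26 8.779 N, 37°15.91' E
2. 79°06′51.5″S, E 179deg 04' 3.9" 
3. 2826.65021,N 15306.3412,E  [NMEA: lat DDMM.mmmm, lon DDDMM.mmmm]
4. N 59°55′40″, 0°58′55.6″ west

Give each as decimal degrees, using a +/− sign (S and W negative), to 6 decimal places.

Point 1:
  φ: 26 + 8.779/60 = 26.1463167
  N ⇒ keep positive
  Longitude: 37 + 15.91/60 = 37.2651667
  E → positive
Point 2:
  Latitude: 79° + 6/60 + 51.5/3600 = 79 + 0.100000 + 0.014306 = 79.1143056
  S → negative
  λ: 179° + 4/60 + 3.9/3600 = 179 + 0.066667 + 0.001083 = 179.0677500
  E ⇒ keep positive
Point 3:
  Lat: degrees = first 2 digits = 28, minutes = 26.65021; 28 + 26.65021/60 = 28.4441702
  N → positive
  Lon: degrees = first 3 digits = 153, minutes = 6.3412; 153 + 6.3412/60 = 153.1056867
  E ⇒ keep positive
Point 4:
  Lat: 59° + 55/60 + 40/3600 = 59 + 0.916667 + 0.011111 = 59.9277778
  N ⇒ keep positive
  Longitude: 0° + 58/60 + 55.6/3600 = 0 + 0.966667 + 0.015444 = 0.9821111
  hemisphere W, so the sign is −

1. 26.146317, 37.265167
2. -79.114306, 179.067750
3. 28.444170, 153.105687
4. 59.927778, -0.982111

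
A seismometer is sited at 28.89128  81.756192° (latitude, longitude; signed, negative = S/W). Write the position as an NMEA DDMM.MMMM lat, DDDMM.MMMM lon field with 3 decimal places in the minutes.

2853.477,N / 08145.372,E

Lat: 28° + 0.891280 × 60 = 28° 53.47680′
Longitude: 81° + 0.756192 × 60 = 81° 45.37152′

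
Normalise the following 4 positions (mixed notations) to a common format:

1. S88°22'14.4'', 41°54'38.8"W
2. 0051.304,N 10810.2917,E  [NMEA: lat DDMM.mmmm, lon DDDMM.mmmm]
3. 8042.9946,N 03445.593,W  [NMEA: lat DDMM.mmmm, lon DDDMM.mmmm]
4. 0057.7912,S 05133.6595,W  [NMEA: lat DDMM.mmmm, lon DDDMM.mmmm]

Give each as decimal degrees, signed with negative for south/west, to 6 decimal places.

Point 1:
  Lat: 88° + 22/60 + 14.4/3600 = 88 + 0.366667 + 0.004000 = 88.3706667
  S → negative
  Longitude: 54′ + 38.8″ = 54.64667′; 41 + 54.64667/60 = 41.9107778
  W → negative
Point 2:
  Latitude: split at 2 digits → 00° and 51.304′; 0 + 51.304/60 = 0.8550667
  N → positive
  λ: degrees = first 3 digits = 108, minutes = 10.2917; 108 + 10.2917/60 = 108.1715283
  E → positive
Point 3:
  Latitude: split at 2 digits → 80° and 42.9946′; 80 + 42.9946/60 = 80.7165767
  N ⇒ keep positive
  Lon: degrees = first 3 digits = 34, minutes = 45.593; 34 + 45.593/60 = 34.7598833
  W → negative
Point 4:
  Latitude: split at 2 digits → 00° and 57.7912′; 0 + 57.7912/60 = 0.9631867
  S → negative
  λ: split at 3 digits → 051° and 33.6595′; 51 + 33.6595/60 = 51.5609917
  hemisphere W, so the sign is −

1. -88.370667, -41.910778
2. 0.855067, 108.171528
3. 80.716577, -34.759883
4. -0.963187, -51.560992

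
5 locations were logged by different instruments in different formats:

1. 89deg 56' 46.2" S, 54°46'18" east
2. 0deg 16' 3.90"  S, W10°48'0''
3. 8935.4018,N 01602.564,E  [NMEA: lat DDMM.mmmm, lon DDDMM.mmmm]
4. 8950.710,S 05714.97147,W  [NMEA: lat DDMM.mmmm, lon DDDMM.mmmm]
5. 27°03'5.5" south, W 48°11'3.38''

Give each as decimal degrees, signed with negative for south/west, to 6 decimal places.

1. -89.946167, 54.771667
2. -0.267750, -10.800000
3. 89.590030, 16.042733
4. -89.845167, -57.249525
5. -27.051528, -48.184272

Point 1:
  Latitude: 56′ + 46.2″ = 56.77000′; 89 + 56.77000/60 = 89.9461667
  S → negative
  Longitude: 54 + 46/60 + 18/3600 = 54.7716667
  E ⇒ keep positive
Point 2:
  Latitude: 0° + 16/60 + 3.9/3600 = 0 + 0.266667 + 0.001083 = 0.2677500
  S → negative
  Lon: 10° + 48/60 + 0/3600 = 10 + 0.800000 + 0.000000 = 10.8000000
  W ⇒ negate
Point 3:
  Lat: degrees = first 2 digits = 89, minutes = 35.4018; 89 + 35.4018/60 = 89.5900300
  N ⇒ keep positive
  Longitude: split at 3 digits → 016° and 2.564′; 16 + 2.564/60 = 16.0427333
  E ⇒ keep positive
Point 4:
  φ: degrees = first 2 digits = 89, minutes = 50.71; 89 + 50.71/60 = 89.8451667
  S → negative
  Lon: split at 3 digits → 057° and 14.97147′; 57 + 14.97147/60 = 57.2495245
  W ⇒ negate
Point 5:
  Lat: 3′ + 5.5″ = 3.09167′; 27 + 3.09167/60 = 27.0515278
  hemisphere S, so the sign is −
  λ: 48 + 11/60 + 3.38/3600 = 48.1842722
  W ⇒ negate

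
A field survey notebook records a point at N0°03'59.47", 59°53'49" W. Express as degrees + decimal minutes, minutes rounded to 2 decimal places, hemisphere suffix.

Lat: seconds/60 = 0.99117; minutes = 3 + 0.99117 = 3.9912
Longitude: 53 + 49/60 = 53.8167′

0° 3.99′ N, 59° 53.82′ W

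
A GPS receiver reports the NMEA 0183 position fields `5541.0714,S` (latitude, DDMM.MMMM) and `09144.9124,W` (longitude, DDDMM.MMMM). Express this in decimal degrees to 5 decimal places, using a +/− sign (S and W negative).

-55.68452, -91.74854

Latitude: split at 2 digits → 55° and 41.0714′; 55 + 41.0714/60 = 55.684523
S → negative
Longitude: degrees = first 3 digits = 91, minutes = 44.9124; 91 + 44.9124/60 = 91.748540
hemisphere W, so the sign is −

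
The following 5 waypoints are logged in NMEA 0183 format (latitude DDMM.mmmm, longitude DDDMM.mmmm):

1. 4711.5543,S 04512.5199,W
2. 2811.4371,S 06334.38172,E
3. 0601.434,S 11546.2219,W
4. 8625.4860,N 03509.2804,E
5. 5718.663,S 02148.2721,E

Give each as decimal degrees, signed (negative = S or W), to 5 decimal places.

Point 1:
  φ: degrees = first 2 digits = 47, minutes = 11.5543; 47 + 11.5543/60 = 47.192572
  S → negative
  Longitude: degrees = first 3 digits = 45, minutes = 12.5199; 45 + 12.5199/60 = 45.208665
  W → negative
Point 2:
  Lat: split at 2 digits → 28° and 11.4371′; 28 + 11.4371/60 = 28.190618
  hemisphere S, so the sign is −
  Lon: split at 3 digits → 063° and 34.38172′; 63 + 34.38172/60 = 63.573029
  E ⇒ keep positive
Point 3:
  Lat: split at 2 digits → 06° and 1.434′; 6 + 1.434/60 = 6.023900
  S → negative
  Longitude: split at 3 digits → 115° and 46.2219′; 115 + 46.2219/60 = 115.770365
  W ⇒ negate
Point 4:
  Latitude: split at 2 digits → 86° and 25.486′; 86 + 25.486/60 = 86.424767
  N ⇒ keep positive
  λ: degrees = first 3 digits = 35, minutes = 9.2804; 35 + 9.2804/60 = 35.154673
  E → positive
Point 5:
  Latitude: degrees = first 2 digits = 57, minutes = 18.663; 57 + 18.663/60 = 57.311050
  S → negative
  Lon: degrees = first 3 digits = 21, minutes = 48.2721; 21 + 48.2721/60 = 21.804535
  E → positive

1. -47.19257, -45.20867
2. -28.19062, 63.57303
3. -6.02390, -115.77037
4. 86.42477, 35.15467
5. -57.31105, 21.80454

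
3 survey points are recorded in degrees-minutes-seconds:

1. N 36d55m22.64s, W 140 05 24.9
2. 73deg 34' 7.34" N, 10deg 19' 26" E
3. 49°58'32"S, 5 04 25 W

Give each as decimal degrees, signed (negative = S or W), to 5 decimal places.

1. 36.92296, -140.09025
2. 73.56871, 10.32389
3. -49.97556, -5.07361

Point 1:
  φ: 55′ + 22.64″ = 55.37733′; 36 + 55.37733/60 = 36.922956
  N → positive
  λ: 140° + 5/60 + 24.9/3600 = 140 + 0.083333 + 0.006917 = 140.090250
  W → negative
Point 2:
  φ: 73 + 34/60 + 7.34/3600 = 73.568706
  N → positive
  λ: 19′ + 26″ = 19.43333′; 10 + 19.43333/60 = 10.323889
  E → positive
Point 3:
  φ: 49° + 58/60 + 32/3600 = 49 + 0.966667 + 0.008889 = 49.975556
  S ⇒ negate
  Lon: 4′ + 25″ = 4.41667′; 5 + 4.41667/60 = 5.073611
  W → negative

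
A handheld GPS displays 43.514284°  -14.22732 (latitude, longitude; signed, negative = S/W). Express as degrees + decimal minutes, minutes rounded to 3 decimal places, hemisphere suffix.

Latitude: fractional part 0.514284 → 30.85704 minutes
Longitude is negative → W; |value| = 14.227320
Longitude: minutes = (14.227320 − 14) × 60 = 13.63920

43° 30.857′ N, 14° 13.639′ W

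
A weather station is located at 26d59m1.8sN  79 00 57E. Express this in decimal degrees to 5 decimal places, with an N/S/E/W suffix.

Lat: 26° + 59/60 + 1.8/3600 = 26 + 0.983333 + 0.000500 = 26.983833
Longitude: 79 + 0/60 + 57/3600 = 79.015833

26.98383° N, 79.01583° E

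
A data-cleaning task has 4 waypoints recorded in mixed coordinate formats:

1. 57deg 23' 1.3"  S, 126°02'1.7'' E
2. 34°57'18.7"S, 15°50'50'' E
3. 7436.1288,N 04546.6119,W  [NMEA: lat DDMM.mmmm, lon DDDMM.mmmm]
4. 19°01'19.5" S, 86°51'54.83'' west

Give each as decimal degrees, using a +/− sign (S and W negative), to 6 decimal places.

Point 1:
  Latitude: 57 + 23/60 + 1.3/3600 = 57.3836944
  hemisphere S, so the sign is −
  Longitude: 126° + 2/60 + 1.7/3600 = 126 + 0.033333 + 0.000472 = 126.0338056
  E ⇒ keep positive
Point 2:
  Lat: 57′ + 18.7″ = 57.31167′; 34 + 57.31167/60 = 34.9551944
  S ⇒ negate
  Longitude: 50′ + 50″ = 50.83333′; 15 + 50.83333/60 = 15.8472222
  E ⇒ keep positive
Point 3:
  Lat: degrees = first 2 digits = 74, minutes = 36.1288; 74 + 36.1288/60 = 74.6021467
  N → positive
  λ: split at 3 digits → 045° and 46.6119′; 45 + 46.6119/60 = 45.7768650
  W ⇒ negate
Point 4:
  φ: 19° + 1/60 + 19.5/3600 = 19 + 0.016667 + 0.005417 = 19.0220833
  S ⇒ negate
  λ: 86° + 51/60 + 54.83/3600 = 86 + 0.850000 + 0.015231 = 86.8652306
  W → negative

1. -57.383694, 126.033806
2. -34.955194, 15.847222
3. 74.602147, -45.776865
4. -19.022083, -86.865231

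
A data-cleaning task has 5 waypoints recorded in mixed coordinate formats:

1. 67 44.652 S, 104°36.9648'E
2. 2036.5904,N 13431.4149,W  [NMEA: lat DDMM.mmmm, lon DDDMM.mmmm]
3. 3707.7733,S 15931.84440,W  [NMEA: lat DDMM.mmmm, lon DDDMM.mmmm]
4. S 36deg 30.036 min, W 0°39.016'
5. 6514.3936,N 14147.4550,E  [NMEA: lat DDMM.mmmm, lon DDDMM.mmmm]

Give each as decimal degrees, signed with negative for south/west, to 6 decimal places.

Point 1:
  Latitude: 67 + 44.652/60 = 67.7442000
  S → negative
  Longitude: 36.9648′ = 0.616080°; total 104.6160800
  E ⇒ keep positive
Point 2:
  φ: degrees = first 2 digits = 20, minutes = 36.5904; 20 + 36.5904/60 = 20.6098400
  N ⇒ keep positive
  Lon: degrees = first 3 digits = 134, minutes = 31.4149; 134 + 31.4149/60 = 134.5235817
  W → negative
Point 3:
  Latitude: degrees = first 2 digits = 37, minutes = 7.7733; 37 + 7.7733/60 = 37.1295550
  S ⇒ negate
  λ: split at 3 digits → 159° and 31.8444′; 159 + 31.8444/60 = 159.5307400
  hemisphere W, so the sign is −
Point 4:
  φ: 30.036′ = 0.500600°; total 36.5006000
  hemisphere S, so the sign is −
  λ: 39.016′ = 0.650267°; total 0.6502667
  W ⇒ negate
Point 5:
  Latitude: split at 2 digits → 65° and 14.3936′; 65 + 14.3936/60 = 65.2398933
  N ⇒ keep positive
  Lon: split at 3 digits → 141° and 47.455′; 141 + 47.455/60 = 141.7909167
  E → positive

1. -67.744200, 104.616080
2. 20.609840, -134.523582
3. -37.129555, -159.530740
4. -36.500600, -0.650267
5. 65.239893, 141.790917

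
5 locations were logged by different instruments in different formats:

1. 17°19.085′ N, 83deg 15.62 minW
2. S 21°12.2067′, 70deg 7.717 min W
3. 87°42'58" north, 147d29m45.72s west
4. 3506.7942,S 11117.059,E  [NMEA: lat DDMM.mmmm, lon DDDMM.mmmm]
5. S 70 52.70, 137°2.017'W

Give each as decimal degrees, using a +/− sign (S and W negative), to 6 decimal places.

1. 17.318083, -83.260333
2. -21.203445, -70.128617
3. 87.716111, -147.496033
4. -35.113237, 111.284317
5. -70.878333, -137.033617

Point 1:
  Lat: 17 + 19.085/60 = 17.3180833
  N → positive
  Longitude: 83 + 15.62/60 = 83.2603333
  hemisphere W, so the sign is −
Point 2:
  Lat: 21 + 12.2067/60 = 21.2034450
  S → negative
  Lon: 7.717′ = 0.128617°; total 70.1286167
  W ⇒ negate
Point 3:
  Lat: 42′ + 58″ = 42.96667′; 87 + 42.96667/60 = 87.7161111
  N → positive
  Lon: 147° + 29/60 + 45.72/3600 = 147 + 0.483333 + 0.012700 = 147.4960333
  W → negative
Point 4:
  Latitude: split at 2 digits → 35° and 6.7942′; 35 + 6.7942/60 = 35.1132367
  hemisphere S, so the sign is −
  Longitude: split at 3 digits → 111° and 17.059′; 111 + 17.059/60 = 111.2843167
  E ⇒ keep positive
Point 5:
  Latitude: 70 + 52.7/60 = 70.8783333
  S ⇒ negate
  Longitude: 137 + 2.017/60 = 137.0336167
  hemisphere W, so the sign is −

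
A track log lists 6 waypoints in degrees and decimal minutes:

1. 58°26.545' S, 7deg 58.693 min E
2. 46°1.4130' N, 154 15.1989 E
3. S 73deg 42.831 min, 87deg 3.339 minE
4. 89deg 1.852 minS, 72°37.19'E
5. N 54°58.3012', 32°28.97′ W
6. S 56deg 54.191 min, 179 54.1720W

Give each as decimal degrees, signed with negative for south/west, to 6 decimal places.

1. -58.442417, 7.978217
2. 46.023550, 154.253315
3. -73.713850, 87.055650
4. -89.030867, 72.619833
5. 54.971687, -32.482833
6. -56.903183, -179.902867

Point 1:
  Lat: 26.545′ = 0.442417°; total 58.4424167
  hemisphere S, so the sign is −
  λ: 7 + 58.693/60 = 7.9782167
  E ⇒ keep positive
Point 2:
  Latitude: 1.413′ = 0.023550°; total 46.0235500
  N ⇒ keep positive
  λ: 154 + 15.1989/60 = 154.2533150
  E ⇒ keep positive
Point 3:
  φ: 73 + 42.831/60 = 73.7138500
  S → negative
  Lon: 87 + 3.339/60 = 87.0556500
  E → positive
Point 4:
  Latitude: 1.852′ = 0.030867°; total 89.0308667
  hemisphere S, so the sign is −
  Lon: 37.19′ = 0.619833°; total 72.6198333
  E → positive
Point 5:
  Lat: 58.3012′ = 0.971687°; total 54.9716867
  N → positive
  λ: 28.97′ = 0.482833°; total 32.4828333
  W → negative
Point 6:
  Lat: 54.191′ = 0.903183°; total 56.9031833
  S → negative
  Longitude: 54.172′ = 0.902867°; total 179.9028667
  W ⇒ negate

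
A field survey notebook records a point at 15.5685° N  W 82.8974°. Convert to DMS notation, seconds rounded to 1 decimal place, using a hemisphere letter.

15°34′6.6″ N, 82°53′50.6″ W

Latitude: whole degrees 15; 34.11000′ → 34′ and 6.600″
λ: 0.897400° → 53.84400′; 0.84400 × 60 = 50.640″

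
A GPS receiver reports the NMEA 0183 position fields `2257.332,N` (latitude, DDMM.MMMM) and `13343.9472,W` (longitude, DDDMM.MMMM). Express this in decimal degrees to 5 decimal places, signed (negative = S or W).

22.95553, -133.73245

Lat: split at 2 digits → 22° and 57.332′; 22 + 57.332/60 = 22.955533
N → positive
Lon: degrees = first 3 digits = 133, minutes = 43.9472; 133 + 43.9472/60 = 133.732453
W ⇒ negate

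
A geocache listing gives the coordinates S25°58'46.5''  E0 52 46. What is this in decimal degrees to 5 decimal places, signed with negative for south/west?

-25.97958, 0.87944

φ: 58′ + 46.5″ = 58.77500′; 25 + 58.77500/60 = 25.979583
S ⇒ negate
Longitude: 52′ + 46″ = 52.76667′; 0 + 52.76667/60 = 0.879444
E ⇒ keep positive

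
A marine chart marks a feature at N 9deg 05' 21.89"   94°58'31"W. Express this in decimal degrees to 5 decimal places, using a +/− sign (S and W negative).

9.08941, -94.97528

Lat: 9 + 5/60 + 21.89/3600 = 9.089414
N → positive
Lon: 94° + 58/60 + 31/3600 = 94 + 0.966667 + 0.008611 = 94.975278
W → negative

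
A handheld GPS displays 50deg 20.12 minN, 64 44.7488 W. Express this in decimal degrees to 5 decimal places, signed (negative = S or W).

Latitude: 20.12′ = 0.335333°; total 50.335333
N → positive
Lon: 44.7488′ = 0.745813°; total 64.745813
W ⇒ negate

50.33533, -64.74581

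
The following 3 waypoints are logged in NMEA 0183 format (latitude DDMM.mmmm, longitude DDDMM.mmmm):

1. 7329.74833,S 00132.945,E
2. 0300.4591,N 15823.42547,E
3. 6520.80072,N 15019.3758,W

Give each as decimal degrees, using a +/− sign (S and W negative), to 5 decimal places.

1. -73.49581, 1.54908
2. 3.00765, 158.39042
3. 65.34668, -150.32293

Point 1:
  φ: degrees = first 2 digits = 73, minutes = 29.74833; 73 + 29.74833/60 = 73.495806
  S ⇒ negate
  Longitude: degrees = first 3 digits = 1, minutes = 32.945; 1 + 32.945/60 = 1.549083
  E ⇒ keep positive
Point 2:
  φ: degrees = first 2 digits = 3, minutes = 0.4591; 3 + 0.4591/60 = 3.007652
  N → positive
  Lon: split at 3 digits → 158° and 23.42547′; 158 + 23.42547/60 = 158.390425
  E → positive
Point 3:
  Latitude: split at 2 digits → 65° and 20.80072′; 65 + 20.80072/60 = 65.346679
  N ⇒ keep positive
  λ: degrees = first 3 digits = 150, minutes = 19.3758; 150 + 19.3758/60 = 150.322930
  W ⇒ negate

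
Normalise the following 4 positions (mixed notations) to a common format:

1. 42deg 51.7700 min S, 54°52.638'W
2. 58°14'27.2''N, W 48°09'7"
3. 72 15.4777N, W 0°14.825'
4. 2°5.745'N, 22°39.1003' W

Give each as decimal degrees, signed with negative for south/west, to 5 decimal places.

1. -42.86283, -54.87730
2. 58.24089, -48.15194
3. 72.25796, -0.24708
4. 2.09575, -22.65167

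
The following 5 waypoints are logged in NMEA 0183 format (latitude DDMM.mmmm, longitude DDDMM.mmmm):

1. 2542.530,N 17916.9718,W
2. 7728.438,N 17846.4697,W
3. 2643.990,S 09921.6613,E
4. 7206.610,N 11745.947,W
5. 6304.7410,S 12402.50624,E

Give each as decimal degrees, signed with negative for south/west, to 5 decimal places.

1. 25.70883, -179.28286
2. 77.47397, -178.77450
3. -26.73317, 99.36102
4. 72.11017, -117.76578
5. -63.07902, 124.04177

Point 1:
  Lat: degrees = first 2 digits = 25, minutes = 42.53; 25 + 42.53/60 = 25.708833
  N ⇒ keep positive
  Longitude: split at 3 digits → 179° and 16.9718′; 179 + 16.9718/60 = 179.282863
  W ⇒ negate
Point 2:
  Lat: degrees = first 2 digits = 77, minutes = 28.438; 77 + 28.438/60 = 77.473967
  N ⇒ keep positive
  Longitude: split at 3 digits → 178° and 46.4697′; 178 + 46.4697/60 = 178.774495
  hemisphere W, so the sign is −
Point 3:
  φ: split at 2 digits → 26° and 43.99′; 26 + 43.99/60 = 26.733167
  S → negative
  λ: degrees = first 3 digits = 99, minutes = 21.6613; 99 + 21.6613/60 = 99.361022
  E ⇒ keep positive
Point 4:
  Latitude: split at 2 digits → 72° and 6.61′; 72 + 6.61/60 = 72.110167
  N ⇒ keep positive
  Longitude: split at 3 digits → 117° and 45.947′; 117 + 45.947/60 = 117.765783
  W ⇒ negate
Point 5:
  φ: split at 2 digits → 63° and 4.741′; 63 + 4.741/60 = 63.079017
  S → negative
  Longitude: degrees = first 3 digits = 124, minutes = 2.50624; 124 + 2.50624/60 = 124.041771
  E → positive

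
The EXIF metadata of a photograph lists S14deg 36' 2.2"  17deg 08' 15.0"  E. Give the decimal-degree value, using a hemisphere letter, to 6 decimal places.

14.600611° S, 17.137500° E

Lat: 36′ + 2.2″ = 36.03667′; 14 + 36.03667/60 = 14.6006111
Longitude: 17 + 8/60 + 15/3600 = 17.1375000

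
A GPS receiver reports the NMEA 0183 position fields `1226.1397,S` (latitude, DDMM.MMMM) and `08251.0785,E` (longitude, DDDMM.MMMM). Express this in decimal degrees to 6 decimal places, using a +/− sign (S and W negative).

φ: split at 2 digits → 12° and 26.1397′; 12 + 26.1397/60 = 12.4356617
hemisphere S, so the sign is −
Longitude: split at 3 digits → 082° and 51.0785′; 82 + 51.0785/60 = 82.8513083
E ⇒ keep positive

-12.435662, 82.851308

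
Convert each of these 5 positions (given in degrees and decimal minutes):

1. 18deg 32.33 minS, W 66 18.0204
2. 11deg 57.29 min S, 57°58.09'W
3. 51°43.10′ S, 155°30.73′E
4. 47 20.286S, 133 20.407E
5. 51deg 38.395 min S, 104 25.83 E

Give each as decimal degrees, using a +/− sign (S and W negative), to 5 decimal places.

Point 1:
  φ: 18 + 32.33/60 = 18.538833
  hemisphere S, so the sign is −
  λ: 66 + 18.0204/60 = 66.300340
  W → negative
Point 2:
  φ: 57.29′ = 0.954833°; total 11.954833
  hemisphere S, so the sign is −
  Lon: 58.09′ = 0.968167°; total 57.968167
  W ⇒ negate
Point 3:
  Lat: 51 + 43.1/60 = 51.718333
  hemisphere S, so the sign is −
  Longitude: 30.73′ = 0.512167°; total 155.512167
  E → positive
Point 4:
  Latitude: 47 + 20.286/60 = 47.338100
  hemisphere S, so the sign is −
  Lon: 20.407′ = 0.340117°; total 133.340117
  E → positive
Point 5:
  Lat: 38.395′ = 0.639917°; total 51.639917
  S → negative
  Lon: 25.83′ = 0.430500°; total 104.430500
  E → positive

1. -18.53883, -66.30034
2. -11.95483, -57.96817
3. -51.71833, 155.51217
4. -47.33810, 133.34012
5. -51.63992, 104.43050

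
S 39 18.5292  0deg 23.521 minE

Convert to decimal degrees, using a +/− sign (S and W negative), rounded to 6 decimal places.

-39.308820, 0.392017

φ: 39 + 18.5292/60 = 39.3088200
S ⇒ negate
Lon: 0 + 23.521/60 = 0.3920167
E → positive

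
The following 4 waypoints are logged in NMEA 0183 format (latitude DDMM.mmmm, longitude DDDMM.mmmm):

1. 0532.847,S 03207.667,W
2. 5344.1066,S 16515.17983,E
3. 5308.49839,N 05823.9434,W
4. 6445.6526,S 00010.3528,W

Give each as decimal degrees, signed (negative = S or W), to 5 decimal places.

1. -5.54745, -32.12778
2. -53.73511, 165.25300
3. 53.14164, -58.39906
4. -64.76088, -0.17255

Point 1:
  Lat: split at 2 digits → 05° and 32.847′; 5 + 32.847/60 = 5.547450
  S ⇒ negate
  Lon: split at 3 digits → 032° and 7.667′; 32 + 7.667/60 = 32.127783
  W → negative
Point 2:
  Latitude: split at 2 digits → 53° and 44.1066′; 53 + 44.1066/60 = 53.735110
  S → negative
  Longitude: split at 3 digits → 165° and 15.17983′; 165 + 15.17983/60 = 165.252997
  E ⇒ keep positive
Point 3:
  φ: split at 2 digits → 53° and 8.49839′; 53 + 8.49839/60 = 53.141640
  N → positive
  Lon: split at 3 digits → 058° and 23.9434′; 58 + 23.9434/60 = 58.399057
  hemisphere W, so the sign is −
Point 4:
  Latitude: split at 2 digits → 64° and 45.6526′; 64 + 45.6526/60 = 64.760877
  hemisphere S, so the sign is −
  Lon: split at 3 digits → 000° and 10.3528′; 0 + 10.3528/60 = 0.172547
  hemisphere W, so the sign is −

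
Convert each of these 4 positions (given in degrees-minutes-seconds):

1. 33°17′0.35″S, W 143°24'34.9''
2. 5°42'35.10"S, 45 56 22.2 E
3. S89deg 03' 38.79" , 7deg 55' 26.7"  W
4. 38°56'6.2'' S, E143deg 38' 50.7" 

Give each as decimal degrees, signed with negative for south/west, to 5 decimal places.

1. -33.28343, -143.40969
2. -5.70975, 45.93950
3. -89.06078, -7.92408
4. -38.93506, 143.64742

Point 1:
  φ: 33 + 17/60 + 0.35/3600 = 33.283431
  hemisphere S, so the sign is −
  Longitude: 143 + 24/60 + 34.9/3600 = 143.409694
  W ⇒ negate
Point 2:
  φ: 5 + 42/60 + 35.1/3600 = 5.709750
  S → negative
  λ: 45 + 56/60 + 22.2/3600 = 45.939500
  E → positive
Point 3:
  φ: 89 + 3/60 + 38.79/3600 = 89.060775
  S ⇒ negate
  λ: 7 + 55/60 + 26.7/3600 = 7.924083
  W ⇒ negate
Point 4:
  Latitude: 38° + 56/60 + 6.2/3600 = 38 + 0.933333 + 0.001722 = 38.935056
  hemisphere S, so the sign is −
  λ: 38′ + 50.7″ = 38.84500′; 143 + 38.84500/60 = 143.647417
  E → positive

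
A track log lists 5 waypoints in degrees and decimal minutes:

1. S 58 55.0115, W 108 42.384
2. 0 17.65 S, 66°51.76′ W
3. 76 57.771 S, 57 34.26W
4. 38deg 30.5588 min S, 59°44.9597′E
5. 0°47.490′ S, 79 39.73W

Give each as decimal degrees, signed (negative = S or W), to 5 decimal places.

Point 1:
  φ: 58 + 55.0115/60 = 58.916858
  S → negative
  λ: 108 + 42.384/60 = 108.706400
  hemisphere W, so the sign is −
Point 2:
  Latitude: 0 + 17.65/60 = 0.294167
  S → negative
  λ: 51.76′ = 0.862667°; total 66.862667
  hemisphere W, so the sign is −
Point 3:
  φ: 76 + 57.771/60 = 76.962850
  hemisphere S, so the sign is −
  Longitude: 34.26′ = 0.571000°; total 57.571000
  W → negative
Point 4:
  Latitude: 38 + 30.5588/60 = 38.509313
  hemisphere S, so the sign is −
  Lon: 44.9597′ = 0.749328°; total 59.749328
  E → positive
Point 5:
  Lat: 47.49′ = 0.791500°; total 0.791500
  S → negative
  Longitude: 39.73′ = 0.662167°; total 79.662167
  W → negative

1. -58.91686, -108.70640
2. -0.29417, -66.86267
3. -76.96285, -57.57100
4. -38.50931, 59.74933
5. -0.79150, -79.66217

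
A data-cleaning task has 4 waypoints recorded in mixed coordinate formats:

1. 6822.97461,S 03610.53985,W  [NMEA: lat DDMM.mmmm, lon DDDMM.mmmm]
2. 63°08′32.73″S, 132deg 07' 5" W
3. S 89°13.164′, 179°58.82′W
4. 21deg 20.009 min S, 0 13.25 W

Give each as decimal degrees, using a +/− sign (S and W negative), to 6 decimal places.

1. -68.382910, -36.175664
2. -63.142425, -132.118056
3. -89.219400, -179.980333
4. -21.333483, -0.220833

Point 1:
  Latitude: split at 2 digits → 68° and 22.97461′; 68 + 22.97461/60 = 68.3829102
  S → negative
  Lon: split at 3 digits → 036° and 10.53985′; 36 + 10.53985/60 = 36.1756642
  hemisphere W, so the sign is −
Point 2:
  Latitude: 63 + 8/60 + 32.73/3600 = 63.1424250
  hemisphere S, so the sign is −
  Longitude: 132 + 7/60 + 5/3600 = 132.1180556
  hemisphere W, so the sign is −
Point 3:
  φ: 13.164′ = 0.219400°; total 89.2194000
  S ⇒ negate
  Longitude: 179 + 58.82/60 = 179.9803333
  W → negative
Point 4:
  φ: 20.009′ = 0.333483°; total 21.3334833
  hemisphere S, so the sign is −
  Longitude: 13.25′ = 0.220833°; total 0.2208333
  W ⇒ negate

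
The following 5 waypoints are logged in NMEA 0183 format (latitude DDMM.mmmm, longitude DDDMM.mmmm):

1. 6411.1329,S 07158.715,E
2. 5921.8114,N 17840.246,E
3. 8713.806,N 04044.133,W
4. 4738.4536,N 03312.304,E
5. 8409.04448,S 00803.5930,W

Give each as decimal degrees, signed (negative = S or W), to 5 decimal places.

Point 1:
  Latitude: degrees = first 2 digits = 64, minutes = 11.1329; 64 + 11.1329/60 = 64.185548
  S ⇒ negate
  Lon: split at 3 digits → 071° and 58.715′; 71 + 58.715/60 = 71.978583
  E ⇒ keep positive
Point 2:
  Latitude: split at 2 digits → 59° and 21.8114′; 59 + 21.8114/60 = 59.363523
  N → positive
  Longitude: degrees = first 3 digits = 178, minutes = 40.246; 178 + 40.246/60 = 178.670767
  E ⇒ keep positive
Point 3:
  Lat: degrees = first 2 digits = 87, minutes = 13.806; 87 + 13.806/60 = 87.230100
  N ⇒ keep positive
  Lon: degrees = first 3 digits = 40, minutes = 44.133; 40 + 44.133/60 = 40.735550
  W ⇒ negate
Point 4:
  Latitude: degrees = first 2 digits = 47, minutes = 38.4536; 47 + 38.4536/60 = 47.640893
  N ⇒ keep positive
  λ: split at 3 digits → 033° and 12.304′; 33 + 12.304/60 = 33.205067
  E → positive
Point 5:
  Lat: degrees = first 2 digits = 84, minutes = 9.04448; 84 + 9.04448/60 = 84.150741
  S ⇒ negate
  Lon: degrees = first 3 digits = 8, minutes = 3.593; 8 + 3.593/60 = 8.059883
  W → negative

1. -64.18555, 71.97858
2. 59.36352, 178.67077
3. 87.23010, -40.73555
4. 47.64089, 33.20507
5. -84.15074, -8.05988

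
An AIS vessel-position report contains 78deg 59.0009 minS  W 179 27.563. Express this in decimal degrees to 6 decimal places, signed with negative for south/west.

φ: 59.0009′ = 0.983348°; total 78.9833483
S → negative
λ: 27.563′ = 0.459383°; total 179.4593833
W → negative

-78.983348, -179.459383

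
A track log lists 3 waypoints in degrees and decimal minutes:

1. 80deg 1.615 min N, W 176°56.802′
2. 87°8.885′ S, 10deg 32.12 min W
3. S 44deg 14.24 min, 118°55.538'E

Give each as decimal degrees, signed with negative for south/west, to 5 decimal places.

1. 80.02692, -176.94670
2. -87.14808, -10.53533
3. -44.23733, 118.92563

Point 1:
  Latitude: 1.615′ = 0.026917°; total 80.026917
  N → positive
  λ: 56.802′ = 0.946700°; total 176.946700
  hemisphere W, so the sign is −
Point 2:
  φ: 8.885′ = 0.148083°; total 87.148083
  hemisphere S, so the sign is −
  Lon: 32.12′ = 0.535333°; total 10.535333
  W ⇒ negate
Point 3:
  φ: 44 + 14.24/60 = 44.237333
  hemisphere S, so the sign is −
  Lon: 55.538′ = 0.925633°; total 118.925633
  E ⇒ keep positive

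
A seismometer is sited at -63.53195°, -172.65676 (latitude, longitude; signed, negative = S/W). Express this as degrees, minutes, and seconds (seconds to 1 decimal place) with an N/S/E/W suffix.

Latitude is negative → S; |value| = 63.531950
φ: whole degrees 63; 31.91700′ → 31′ and 55.020″
Longitude is negative → W; |value| = 172.656760
Longitude: 0.656760° → 39.40560′; 0.40560 × 60 = 24.336″

63°31′55.0″ S, 172°39′24.3″ W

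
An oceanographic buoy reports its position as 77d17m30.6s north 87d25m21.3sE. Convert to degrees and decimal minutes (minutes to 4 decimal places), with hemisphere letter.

φ: 17 + 30.6/60 = 17.510000′
λ: seconds/60 = 0.35500; minutes = 25 + 0.35500 = 25.355000

77° 17.5100′ N, 87° 25.3550′ E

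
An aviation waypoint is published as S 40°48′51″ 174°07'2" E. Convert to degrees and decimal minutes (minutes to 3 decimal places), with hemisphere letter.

φ: seconds/60 = 0.85000; minutes = 48 + 0.85000 = 48.85000
Longitude: seconds/60 = 0.03333; minutes = 7 + 0.03333 = 7.03333

40° 48.850′ S, 174° 7.033′ E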